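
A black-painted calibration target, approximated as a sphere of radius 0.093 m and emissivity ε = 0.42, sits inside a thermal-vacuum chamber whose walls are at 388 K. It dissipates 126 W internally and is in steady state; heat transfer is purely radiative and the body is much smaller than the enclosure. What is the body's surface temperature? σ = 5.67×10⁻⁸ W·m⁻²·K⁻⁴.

For a small grey body in a large enclosure, net radiated power = εσA(T⁴ − T_w⁴).
Steady state: P = εσA(T⁴ − T_w⁴) with A = 4πr² = 0.1087 m².
T⁴ = P/(εσA) + T_w⁴ = 126/(0.42·5.67×10⁻⁸·0.1087) + (388)⁴
    = 4.868×10¹⁰ + 2.266×10¹⁰ = 7.134×10¹⁰ K⁴.

T ≈ 517 K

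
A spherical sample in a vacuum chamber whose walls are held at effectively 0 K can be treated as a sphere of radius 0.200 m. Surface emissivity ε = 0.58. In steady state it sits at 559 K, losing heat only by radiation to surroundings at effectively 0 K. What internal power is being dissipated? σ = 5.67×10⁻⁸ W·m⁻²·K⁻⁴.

P ≈ 1610 W

Steady state: P = εσA T⁴.
A = 4πr² = 0.5027 m²; T⁴ = (559)⁴ = 9.764×10¹⁰ K⁴.
P = 0.58 × 5.67×10⁻⁸ × 0.5027 × 9.764×10¹⁰.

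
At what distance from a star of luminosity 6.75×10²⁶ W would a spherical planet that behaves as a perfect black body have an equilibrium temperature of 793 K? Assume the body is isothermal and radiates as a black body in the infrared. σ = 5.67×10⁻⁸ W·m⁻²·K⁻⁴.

For an isothermal black-emitting sphere, (1−a)S·πr² = σ·4πr²·T⁴ ⇒ S = 4σT⁴/(1−a).
S = 4·5.67×10⁻⁸·(793)⁴/1.00 = 89690 W/m².
Flux falls as S = L/(4πd²), so d = √(L/(4πS)) = √(6.75×10²⁶/(4π·89690)).

d ≈ 2.45×10¹⁰ m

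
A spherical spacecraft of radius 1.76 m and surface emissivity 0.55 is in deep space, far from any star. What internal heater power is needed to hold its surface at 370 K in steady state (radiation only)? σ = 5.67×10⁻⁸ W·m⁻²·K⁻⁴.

P = εσ·4πr²·T⁴.
4πr² = 38.93 m²; T⁴ = 1.874×10¹⁰ K⁴.
P = 0.55·5.67×10⁻⁸·38.93·1.874×10¹⁰.

P ≈ 22800 W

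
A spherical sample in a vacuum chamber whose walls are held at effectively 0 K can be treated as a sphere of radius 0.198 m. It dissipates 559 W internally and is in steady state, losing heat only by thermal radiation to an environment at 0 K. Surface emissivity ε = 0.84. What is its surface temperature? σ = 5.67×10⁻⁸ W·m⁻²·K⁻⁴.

Steady state: internal power = radiated power, P = εσA T⁴.
Radiating area A = 4πr² = 0.4927 m².
T⁴ = P/(εσA) = 559/(0.84·5.67×10⁻⁸·0.4927) = 2.382×10¹⁰ K⁴.
T = (2.382×10¹⁰)^(1/4).

T ≈ 393 K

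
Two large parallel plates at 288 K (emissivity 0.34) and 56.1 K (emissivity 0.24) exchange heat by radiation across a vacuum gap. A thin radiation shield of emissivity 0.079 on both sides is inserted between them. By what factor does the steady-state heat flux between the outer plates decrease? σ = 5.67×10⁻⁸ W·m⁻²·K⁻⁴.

Without shield: q₀ = σΔ(T⁴)/(1/ε₁+1/ε₂−1) with denominator 6.108.
With shield the two gaps are in series; the resistances add: (1/ε₁+1/ε_s−1)+(1/ε_s+1/ε₂−1) = 14.60+15.82 = 30.42.
Heat-flux ratio q₀/q = 30.42/6.108.

factor ≈ 4.98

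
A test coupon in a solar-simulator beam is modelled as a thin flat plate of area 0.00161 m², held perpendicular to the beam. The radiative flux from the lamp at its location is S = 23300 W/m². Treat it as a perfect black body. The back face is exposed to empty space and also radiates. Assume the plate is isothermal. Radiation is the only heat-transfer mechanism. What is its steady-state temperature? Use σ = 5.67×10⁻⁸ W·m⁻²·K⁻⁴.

At equilibrium, absorbed power = emitted power.
Absorbing cross-section = A = 0.001610 m²; emitting surface = 2A = 0.003220 m² (ratio 2).
S·A_cross = εσ·A_surf·T⁴  ⇒  T⁴ = S/(2σ).
T⁴ = 1.00·23300/(2·5.67×10⁻⁸) = 2.055×10¹¹ K⁴.
T = (2.055×10¹¹)^(1/4).

T ≈ 673 K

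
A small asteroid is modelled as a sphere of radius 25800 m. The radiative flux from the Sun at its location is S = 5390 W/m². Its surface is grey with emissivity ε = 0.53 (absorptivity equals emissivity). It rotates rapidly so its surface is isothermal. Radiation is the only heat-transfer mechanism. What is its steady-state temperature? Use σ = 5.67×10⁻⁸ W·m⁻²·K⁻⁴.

T ≈ 393 K

At equilibrium, absorbed power = emitted power.
Absorbing cross-section = πr² = 2.091×10⁹ m²; emitting surface = 4πr² = 8.365×10⁹ m² (ratio 4).
εS·A_cross = εσ·A_surf·T⁴  ⇒  T⁴ = S/(4σ)   (ε cancels).
T⁴ = 5390/(4·5.67×10⁻⁸) = 2.377×10¹⁰ K⁴.
T = (2.377×10¹⁰)^(1/4).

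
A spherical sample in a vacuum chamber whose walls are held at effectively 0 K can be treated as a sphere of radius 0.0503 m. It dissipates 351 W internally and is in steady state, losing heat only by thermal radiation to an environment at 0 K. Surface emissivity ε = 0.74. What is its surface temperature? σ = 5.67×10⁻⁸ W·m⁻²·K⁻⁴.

T ≈ 716 K

Steady state: internal power = radiated power, P = εσA T⁴.
Radiating area A = 4πr² = 0.03179 m².
T⁴ = P/(εσA) = 351/(0.74·5.67×10⁻⁸·0.03179) = 2.631×10¹¹ K⁴.
T = (2.631×10¹¹)^(1/4).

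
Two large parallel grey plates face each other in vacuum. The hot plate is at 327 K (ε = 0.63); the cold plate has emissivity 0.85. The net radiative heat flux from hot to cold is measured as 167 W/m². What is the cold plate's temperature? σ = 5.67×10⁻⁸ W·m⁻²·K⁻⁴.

q = σ(T₁⁴ − T₂⁴)/(1/ε₁ + 1/ε₂ − 1); denominator = 1.764.
T₂⁴ = T₁⁴ − q·(1/ε₁+1/ε₂−1)/σ = 1.143×10¹⁰ − 167·1.764/5.67×10⁻⁸
    = 6.239×10⁹ K⁴.

T₂ ≈ 281 K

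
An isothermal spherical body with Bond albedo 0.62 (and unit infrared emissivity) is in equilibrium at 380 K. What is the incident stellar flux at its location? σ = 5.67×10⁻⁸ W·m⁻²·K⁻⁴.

S ≈ 12400 W/m²

(1−a)S·πr² = σ·4πr²·T⁴ ⇒ S = 4σT⁴/(1−a).
S = 4·5.67×10⁻⁸·2.085×10¹⁰/0.380.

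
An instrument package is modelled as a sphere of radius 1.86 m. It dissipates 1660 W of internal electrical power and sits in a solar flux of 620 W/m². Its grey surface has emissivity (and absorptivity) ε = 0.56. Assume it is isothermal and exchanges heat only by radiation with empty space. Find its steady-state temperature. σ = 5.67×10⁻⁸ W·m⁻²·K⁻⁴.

At steady state, absorbed solar power + internal power = radiated power.
Absorbed: α·S·A_cross = 0.56·620·10.87 = 3774 W (cross-section πr²).
Total input = 3774 + 1660 = 5434 W.
Radiated: εσ·A_surf·T⁴ with A_surf = 4πr² = 43.47 m².
T⁴ = 5434/(0.56·5.67×10⁻⁸·43.47) = 3.936×10⁹ K⁴.

T ≈ 250 K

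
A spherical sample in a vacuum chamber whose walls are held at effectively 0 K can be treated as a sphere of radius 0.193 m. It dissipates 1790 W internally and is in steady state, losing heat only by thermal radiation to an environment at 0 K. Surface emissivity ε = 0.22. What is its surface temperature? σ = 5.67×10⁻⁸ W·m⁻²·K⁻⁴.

T ≈ 744 K

Steady state: internal power = radiated power, P = εσA T⁴.
Radiating area A = 4πr² = 0.4681 m².
T⁴ = P/(εσA) = 1790/(0.22·5.67×10⁻⁸·0.4681) = 3.066×10¹¹ K⁴.
T = (3.066×10¹¹)^(1/4).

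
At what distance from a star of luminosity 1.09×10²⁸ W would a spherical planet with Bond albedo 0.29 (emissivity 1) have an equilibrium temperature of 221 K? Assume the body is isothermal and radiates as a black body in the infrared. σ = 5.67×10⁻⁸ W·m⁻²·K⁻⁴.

d ≈ 1.07×10¹² m

For an isothermal black-emitting sphere, (1−a)S·πr² = σ·4πr²·T⁴ ⇒ S = 4σT⁴/(1−a).
S = 4·5.67×10⁻⁸·(221)⁴/0.710 = 762.0 W/m².
Flux falls as S = L/(4πd²), so d = √(L/(4πS)) = √(1.09×10²⁸/(4π·762.0)).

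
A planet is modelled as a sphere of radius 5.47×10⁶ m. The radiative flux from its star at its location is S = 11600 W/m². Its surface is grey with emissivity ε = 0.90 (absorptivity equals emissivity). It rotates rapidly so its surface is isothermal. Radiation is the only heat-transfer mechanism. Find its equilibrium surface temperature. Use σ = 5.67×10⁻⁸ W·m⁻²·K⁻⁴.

T ≈ 476 K

At equilibrium, absorbed power = emitted power.
Absorbing cross-section = πr² = 9.400×10¹³ m²; emitting surface = 4πr² = 3.760×10¹⁴ m² (ratio 4).
εS·A_cross = εσ·A_surf·T⁴  ⇒  T⁴ = S/(4σ)   (ε cancels).
T⁴ = 11600/(4·5.67×10⁻⁸) = 5.115×10¹⁰ K⁴.
T = (5.115×10¹⁰)^(1/4).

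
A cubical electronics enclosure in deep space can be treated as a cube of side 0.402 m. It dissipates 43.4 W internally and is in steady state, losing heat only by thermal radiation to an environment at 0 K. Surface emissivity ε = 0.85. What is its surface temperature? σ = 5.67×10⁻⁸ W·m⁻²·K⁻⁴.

T ≈ 175 K

Steady state: internal power = radiated power, P = εσA T⁴.
Radiating area A = 6L² = 0.9696 m².
T⁴ = P/(εσA) = 43.4/(0.85·5.67×10⁻⁸·0.9696) = 9.287×10⁸ K⁴.
T = (9.287×10⁸)^(1/4).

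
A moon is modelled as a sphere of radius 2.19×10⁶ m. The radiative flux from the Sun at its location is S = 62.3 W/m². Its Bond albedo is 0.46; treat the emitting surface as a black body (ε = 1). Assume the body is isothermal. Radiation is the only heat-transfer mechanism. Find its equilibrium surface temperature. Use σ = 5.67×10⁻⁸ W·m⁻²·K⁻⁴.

T ≈ 110 K

At equilibrium, absorbed power = emitted power.
Absorbing cross-section = πr² = 1.507×10¹³ m²; emitting surface = 4πr² = 6.027×10¹³ m² (ratio 4).
(1−a)S·A_cross = εσ·A_surf·T⁴  ⇒  T⁴ = (1−a)S/(4σ).
T⁴ = 0.540·62.3/(4·5.67×10⁻⁸) = 1.483×10⁸ K⁴.
T = (1.483×10⁸)^(1/4).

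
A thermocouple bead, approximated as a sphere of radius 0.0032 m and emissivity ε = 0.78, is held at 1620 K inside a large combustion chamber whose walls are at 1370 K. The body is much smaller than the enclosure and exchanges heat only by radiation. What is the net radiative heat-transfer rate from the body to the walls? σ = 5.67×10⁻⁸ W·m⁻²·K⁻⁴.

For a small grey body in a large enclosure: P_net = εσA(T_body⁴ − T_wall⁴).
A = 4πr² = 1.287×10⁻⁴ m²; T_body⁴ − T_wall⁴ = 6.887×10¹² − 3.523×10¹² = 3.365×10¹² K⁴.
|P_net| = 0.78·5.67×10⁻⁸·1.287×10⁻⁴·3.365×10¹².

P_net ≈ 19.1 W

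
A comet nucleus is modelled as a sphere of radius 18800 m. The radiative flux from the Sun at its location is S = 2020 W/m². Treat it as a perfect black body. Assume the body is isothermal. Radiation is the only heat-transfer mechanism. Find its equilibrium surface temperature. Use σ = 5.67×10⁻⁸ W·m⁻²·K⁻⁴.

At equilibrium, absorbed power = emitted power.
Absorbing cross-section = πr² = 1.110×10⁹ m²; emitting surface = 4πr² = 4.441×10⁹ m² (ratio 4).
S·A_cross = εσ·A_surf·T⁴  ⇒  T⁴ = S/(4σ).
T⁴ = 1.00·2020/(4·5.67×10⁻⁸) = 8.907×10⁹ K⁴.
T = (8.907×10⁹)^(1/4).

T ≈ 307 K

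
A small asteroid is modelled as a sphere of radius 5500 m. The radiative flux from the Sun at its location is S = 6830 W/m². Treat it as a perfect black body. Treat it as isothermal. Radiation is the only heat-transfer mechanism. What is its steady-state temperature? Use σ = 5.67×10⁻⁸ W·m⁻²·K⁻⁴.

T ≈ 417 K

At equilibrium, absorbed power = emitted power.
Absorbing cross-section = πr² = 9.503×10⁷ m²; emitting surface = 4πr² = 3.801×10⁸ m² (ratio 4).
S·A_cross = εσ·A_surf·T⁴  ⇒  T⁴ = S/(4σ).
T⁴ = 1.00·6830/(4·5.67×10⁻⁸) = 3.011×10¹⁰ K⁴.
T = (3.011×10¹⁰)^(1/4).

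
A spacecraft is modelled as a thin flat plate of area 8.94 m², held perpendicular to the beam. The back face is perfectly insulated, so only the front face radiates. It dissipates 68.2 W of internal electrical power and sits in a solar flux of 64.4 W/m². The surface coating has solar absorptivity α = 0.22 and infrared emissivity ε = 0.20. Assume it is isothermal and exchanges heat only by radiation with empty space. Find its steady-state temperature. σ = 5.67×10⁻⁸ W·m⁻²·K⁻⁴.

At steady state, absorbed solar power + internal power = radiated power.
Absorbed: α·S·A_cross = 0.22·64.4·8.940 = 126.7 W (cross-section A).
Total input = 126.7 + 68.2 = 194.9 W.
Radiated: εσ·A_surf·T⁴ with A_surf = A = 8.940 m².
T⁴ = 194.9/(0.20·5.67×10⁻⁸·8.940) = 1.922×10⁹ K⁴.

T ≈ 209 K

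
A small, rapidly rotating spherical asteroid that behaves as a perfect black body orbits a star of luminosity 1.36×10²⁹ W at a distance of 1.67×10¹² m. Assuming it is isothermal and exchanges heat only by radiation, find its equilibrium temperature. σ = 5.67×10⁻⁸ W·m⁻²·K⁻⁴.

First find the stellar flux at distance d: S = L/(4πd²) = 1.36×10²⁹/(4π·(1.67×10¹²)²) = 3881 W/m².
For an isothermal sphere, absorbed (1−a)S·πr² = emitted σ·4πr²·T⁴, so T⁴ = (1−a)S/(4σ).
T⁴ = 1.00·3881/(4·5.67×10⁻⁸) = 1.711×10¹⁰ K⁴.

T ≈ 362 K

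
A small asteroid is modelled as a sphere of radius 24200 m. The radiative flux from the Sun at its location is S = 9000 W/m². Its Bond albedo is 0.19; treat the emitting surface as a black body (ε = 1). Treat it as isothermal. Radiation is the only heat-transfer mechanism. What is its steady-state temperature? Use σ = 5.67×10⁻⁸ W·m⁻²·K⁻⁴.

T ≈ 423 K

At equilibrium, absorbed power = emitted power.
Absorbing cross-section = πr² = 1.840×10⁹ m²; emitting surface = 4πr² = 7.359×10⁹ m² (ratio 4).
(1−a)S·A_cross = εσ·A_surf·T⁴  ⇒  T⁴ = (1−a)S/(4σ).
T⁴ = 0.810·9000/(4·5.67×10⁻⁸) = 3.214×10¹⁰ K⁴.
T = (3.214×10¹⁰)^(1/4).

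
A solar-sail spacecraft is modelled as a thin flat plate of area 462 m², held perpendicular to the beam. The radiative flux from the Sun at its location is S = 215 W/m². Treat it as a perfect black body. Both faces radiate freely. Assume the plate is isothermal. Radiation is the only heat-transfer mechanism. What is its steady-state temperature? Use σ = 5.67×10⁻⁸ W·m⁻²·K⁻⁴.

T ≈ 209 K

At equilibrium, absorbed power = emitted power.
Absorbing cross-section = A = 462.0 m²; emitting surface = 2A = 924.0 m² (ratio 2).
S·A_cross = εσ·A_surf·T⁴  ⇒  T⁴ = S/(2σ).
T⁴ = 1.00·215/(2·5.67×10⁻⁸) = 1.896×10⁹ K⁴.
T = (1.896×10⁹)^(1/4).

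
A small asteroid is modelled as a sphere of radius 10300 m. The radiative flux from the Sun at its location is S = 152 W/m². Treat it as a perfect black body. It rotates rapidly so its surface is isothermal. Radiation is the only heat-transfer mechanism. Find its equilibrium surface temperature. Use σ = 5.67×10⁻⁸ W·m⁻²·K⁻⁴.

At equilibrium, absorbed power = emitted power.
Absorbing cross-section = πr² = 3.333×10⁸ m²; emitting surface = 4πr² = 1.333×10⁹ m² (ratio 4).
S·A_cross = εσ·A_surf·T⁴  ⇒  T⁴ = S/(4σ).
T⁴ = 1.00·152/(4·5.67×10⁻⁸) = 6.702×10⁸ K⁴.
T = (6.702×10⁸)^(1/4).

T ≈ 161 K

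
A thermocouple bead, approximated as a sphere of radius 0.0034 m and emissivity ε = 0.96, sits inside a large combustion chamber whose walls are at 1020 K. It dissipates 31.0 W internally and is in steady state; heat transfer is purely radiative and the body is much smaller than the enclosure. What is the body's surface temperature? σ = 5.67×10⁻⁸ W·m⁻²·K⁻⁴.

For a small grey body in a large enclosure, net radiated power = εσA(T⁴ − T_w⁴).
Steady state: P = εσA(T⁴ − T_w⁴) with A = 4πr² = 1.453×10⁻⁴ m².
T⁴ = P/(εσA) + T_w⁴ = 31.0/(0.96·5.67×10⁻⁸·1.453×10⁻⁴) + (1020)⁴
    = 3.920×10¹² + 1.082×10¹² = 5.003×10¹² K⁴.

T ≈ 1500 K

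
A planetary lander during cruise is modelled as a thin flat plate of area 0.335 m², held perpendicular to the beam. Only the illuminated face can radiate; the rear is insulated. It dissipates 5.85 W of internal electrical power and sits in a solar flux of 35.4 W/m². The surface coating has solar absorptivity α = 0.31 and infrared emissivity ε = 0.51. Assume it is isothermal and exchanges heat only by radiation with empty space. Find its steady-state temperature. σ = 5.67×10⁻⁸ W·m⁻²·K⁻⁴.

T ≈ 177 K

At steady state, absorbed solar power + internal power = radiated power.
Absorbed: α·S·A_cross = 0.31·35.4·0.3350 = 3.676 W (cross-section A).
Total input = 3.676 + 5.85 = 9.526 W.
Radiated: εσ·A_surf·T⁴ with A_surf = A = 0.3350 m².
T⁴ = 9.526/(0.51·5.67×10⁻⁸·0.3350) = 9.834×10⁸ K⁴.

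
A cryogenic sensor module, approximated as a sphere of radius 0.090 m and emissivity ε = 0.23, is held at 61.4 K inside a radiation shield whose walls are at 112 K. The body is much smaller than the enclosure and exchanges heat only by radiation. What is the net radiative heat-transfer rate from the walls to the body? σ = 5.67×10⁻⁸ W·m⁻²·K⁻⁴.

P_net ≈ 0.190 W

For a small grey body in a large enclosure: P_net = εσA(T_body⁴ − T_wall⁴).
A = 4πr² = 0.1018 m²; T_body⁴ − T_wall⁴ = 1.421×10⁷ − 1.574×10⁸ = -1.431×10⁸ K⁴.
|P_net| = 0.23·5.67×10⁻⁸·0.1018·1.431×10⁸.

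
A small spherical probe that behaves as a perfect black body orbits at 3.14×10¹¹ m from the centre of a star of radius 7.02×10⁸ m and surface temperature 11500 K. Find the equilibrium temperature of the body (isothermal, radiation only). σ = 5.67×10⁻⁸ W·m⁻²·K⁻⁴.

T ≈ 384 K

The star's surface emits σT_*⁴; at distance d the flux is S = σT_*⁴(R_*/d)².
S = 5.67×10⁻⁸·(11500)⁴·(7.02×10⁸/3.14×10¹¹)² = 4957 W/m².
For an isothermal sphere T⁴ = (1−a)S/(4σ) = 2.185×10¹⁰ K⁴.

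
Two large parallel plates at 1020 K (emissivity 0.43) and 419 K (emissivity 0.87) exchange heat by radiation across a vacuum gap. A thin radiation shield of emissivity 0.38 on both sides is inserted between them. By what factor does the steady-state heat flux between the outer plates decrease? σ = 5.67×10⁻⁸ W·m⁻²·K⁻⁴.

factor ≈ 2.72

Without shield: q₀ = σΔ(T⁴)/(1/ε₁+1/ε₂−1) with denominator 2.475.
With shield the two gaps are in series; the resistances add: (1/ε₁+1/ε_s−1)+(1/ε_s+1/ε₂−1) = 3.957+2.781 = 6.738.
Heat-flux ratio q₀/q = 6.738/2.475.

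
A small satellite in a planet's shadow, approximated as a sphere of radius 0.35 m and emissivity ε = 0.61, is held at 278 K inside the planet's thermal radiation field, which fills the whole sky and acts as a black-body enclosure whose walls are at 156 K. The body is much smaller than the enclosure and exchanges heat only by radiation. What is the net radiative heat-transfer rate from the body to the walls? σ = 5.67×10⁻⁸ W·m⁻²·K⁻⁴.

For a small grey body in a large enclosure: P_net = εσA(T_body⁴ − T_wall⁴).
A = 4πr² = 1.539 m²; T_body⁴ − T_wall⁴ = 5.973×10⁹ − 5.922×10⁸ = 5.381×10⁹ K⁴.
|P_net| = 0.61·5.67×10⁻⁸·1.539·5.381×10⁹.

P_net ≈ 286 W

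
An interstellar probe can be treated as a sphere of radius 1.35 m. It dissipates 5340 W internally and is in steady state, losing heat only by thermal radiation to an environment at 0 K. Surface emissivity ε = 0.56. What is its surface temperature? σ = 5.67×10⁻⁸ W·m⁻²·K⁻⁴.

T ≈ 293 K

Steady state: internal power = radiated power, P = εσA T⁴.
Radiating area A = 4πr² = 22.90 m².
T⁴ = P/(εσA) = 5340/(0.56·5.67×10⁻⁸·22.90) = 7.343×10⁹ K⁴.
T = (7.343×10⁹)^(1/4).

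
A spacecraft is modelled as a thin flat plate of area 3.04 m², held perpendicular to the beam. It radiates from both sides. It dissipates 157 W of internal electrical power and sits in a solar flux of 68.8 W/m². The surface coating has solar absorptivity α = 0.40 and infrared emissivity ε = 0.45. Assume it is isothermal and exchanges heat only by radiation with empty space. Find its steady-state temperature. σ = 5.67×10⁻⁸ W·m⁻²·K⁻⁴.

At steady state, absorbed solar power + internal power = radiated power.
Absorbed: α·S·A_cross = 0.40·68.8·3.040 = 83.66 W (cross-section A).
Total input = 83.66 + 157 = 240.7 W.
Radiated: εσ·A_surf·T⁴ with A_surf = 2A = 6.080 m².
T⁴ = 240.7/(0.45·5.67×10⁻⁸·6.080) = 1.551×10⁹ K⁴.

T ≈ 198 K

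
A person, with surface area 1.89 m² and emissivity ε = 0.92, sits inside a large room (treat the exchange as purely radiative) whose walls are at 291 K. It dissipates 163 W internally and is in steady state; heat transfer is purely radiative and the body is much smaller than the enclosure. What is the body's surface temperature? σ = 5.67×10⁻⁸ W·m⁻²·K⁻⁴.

For a small grey body in a large enclosure, net radiated power = εσA(T⁴ − T_w⁴).
Steady state: P = εσA(T⁴ − T_w⁴) with A = 1.89 m².
T⁴ = P/(εσA) + T_w⁴ = 163/(0.92·5.67×10⁻⁸·1.890) + (291)⁴
    = 1.653×10⁹ + 7.171×10⁹ = 8.824×10⁹ K⁴.

T ≈ 306 K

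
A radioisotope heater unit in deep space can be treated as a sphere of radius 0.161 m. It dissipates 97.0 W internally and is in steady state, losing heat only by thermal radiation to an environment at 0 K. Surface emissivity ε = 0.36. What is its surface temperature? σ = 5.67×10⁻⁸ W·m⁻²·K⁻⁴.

T ≈ 348 K

Steady state: internal power = radiated power, P = εσA T⁴.
Radiating area A = 4πr² = 0.3257 m².
T⁴ = P/(εσA) = 97.0/(0.36·5.67×10⁻⁸·0.3257) = 1.459×10¹⁰ K⁴.
T = (1.459×10¹⁰)^(1/4).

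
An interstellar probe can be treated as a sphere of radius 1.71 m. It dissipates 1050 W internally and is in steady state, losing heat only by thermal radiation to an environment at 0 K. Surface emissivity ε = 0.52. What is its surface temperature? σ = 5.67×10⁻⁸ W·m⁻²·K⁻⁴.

T ≈ 176 K

Steady state: internal power = radiated power, P = εσA T⁴.
Radiating area A = 4πr² = 36.75 m².
T⁴ = P/(εσA) = 1050/(0.52·5.67×10⁻⁸·36.75) = 9.692×10⁸ K⁴.
T = (9.692×10⁸)^(1/4).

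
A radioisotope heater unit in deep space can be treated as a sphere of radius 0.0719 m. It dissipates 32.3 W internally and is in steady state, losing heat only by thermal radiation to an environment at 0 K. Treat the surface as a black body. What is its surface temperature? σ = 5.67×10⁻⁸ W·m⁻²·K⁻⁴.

Steady state: internal power = radiated power, P = εσA T⁴.
Radiating area A = 4πr² = 0.06496 m².
T⁴ = P/(εσA) = 32.3/(1.0·5.67×10⁻⁸·0.06496) = 8.769×10⁹ K⁴.
T = (8.769×10⁹)^(1/4).

T ≈ 306 K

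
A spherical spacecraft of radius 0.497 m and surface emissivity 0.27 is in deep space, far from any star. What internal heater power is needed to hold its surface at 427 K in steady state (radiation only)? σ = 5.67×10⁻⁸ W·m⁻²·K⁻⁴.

P = εσ·4πr²·T⁴.
4πr² = 3.104 m²; T⁴ = 3.324×10¹⁰ K⁴.
P = 0.27·5.67×10⁻⁸·3.104·3.324×10¹⁰.

P ≈ 1580 W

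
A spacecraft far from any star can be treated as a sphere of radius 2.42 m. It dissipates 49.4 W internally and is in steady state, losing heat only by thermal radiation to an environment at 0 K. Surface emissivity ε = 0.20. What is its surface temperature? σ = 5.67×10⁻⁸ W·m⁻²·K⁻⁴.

T ≈ 87.7 K

Steady state: internal power = radiated power, P = εσA T⁴.
Radiating area A = 4πr² = 73.59 m².
T⁴ = P/(εσA) = 49.4/(0.20·5.67×10⁻⁸·73.59) = 5.919×10⁷ K⁴.
T = (5.919×10⁷)^(1/4).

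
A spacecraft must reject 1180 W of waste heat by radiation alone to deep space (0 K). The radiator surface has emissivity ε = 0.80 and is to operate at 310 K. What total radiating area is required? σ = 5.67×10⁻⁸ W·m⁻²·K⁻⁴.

P = εσA T⁴ ⇒ A = P/(εσT⁴).
T⁴ = 9.235×10⁹ K⁴.
A = 1180/(0.80 × 5.67×10⁻⁸ × 9.235×10⁹).

A ≈ 2.82 m²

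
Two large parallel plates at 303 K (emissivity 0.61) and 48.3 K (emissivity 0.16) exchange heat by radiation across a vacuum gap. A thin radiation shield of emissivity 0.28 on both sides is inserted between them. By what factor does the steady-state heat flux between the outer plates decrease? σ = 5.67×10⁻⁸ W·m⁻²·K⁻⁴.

factor ≈ 1.89

Without shield: q₀ = σΔ(T⁴)/(1/ε₁+1/ε₂−1) with denominator 6.889.
With shield the two gaps are in series; the resistances add: (1/ε₁+1/ε_s−1)+(1/ε_s+1/ε₂−1) = 4.211+8.821 = 13.03.
Heat-flux ratio q₀/q = 13.03/6.889.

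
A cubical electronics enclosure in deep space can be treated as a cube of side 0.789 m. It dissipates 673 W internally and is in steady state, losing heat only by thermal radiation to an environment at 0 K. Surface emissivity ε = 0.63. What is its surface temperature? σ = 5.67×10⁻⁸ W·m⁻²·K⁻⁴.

T ≈ 266 K

Steady state: internal power = radiated power, P = εσA T⁴.
Radiating area A = 6L² = 3.735 m².
T⁴ = P/(εσA) = 673/(0.63·5.67×10⁻⁸·3.735) = 5.044×10⁹ K⁴.
T = (5.044×10⁹)^(1/4).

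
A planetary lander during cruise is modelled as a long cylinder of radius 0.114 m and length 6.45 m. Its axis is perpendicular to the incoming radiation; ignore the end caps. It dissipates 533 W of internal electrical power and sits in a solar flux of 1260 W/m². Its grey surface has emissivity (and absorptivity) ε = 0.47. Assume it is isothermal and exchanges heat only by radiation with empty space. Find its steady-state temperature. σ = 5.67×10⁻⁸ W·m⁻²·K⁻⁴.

At steady state, absorbed solar power + internal power = radiated power.
Absorbed: α·S·A_cross = 0.47·1260·1.471 = 870.9 W (cross-section 2rL).
Total input = 870.9 + 533 = 1404 W.
Radiated: εσ·A_surf·T⁴ with A_surf = 2πrL = 4.620 m².
T⁴ = 1404/(0.47·5.67×10⁻⁸·4.620) = 1.140×10¹⁰ K⁴.

T ≈ 327 K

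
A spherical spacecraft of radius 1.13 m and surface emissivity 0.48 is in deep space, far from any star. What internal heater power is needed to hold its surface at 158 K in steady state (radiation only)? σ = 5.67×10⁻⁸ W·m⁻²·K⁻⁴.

P = εσ·4πr²·T⁴.
4πr² = 16.05 m²; T⁴ = 6.232×10⁸ K⁴.
P = 0.48·5.67×10⁻⁸·16.05·6.232×10⁸.

P ≈ 272 W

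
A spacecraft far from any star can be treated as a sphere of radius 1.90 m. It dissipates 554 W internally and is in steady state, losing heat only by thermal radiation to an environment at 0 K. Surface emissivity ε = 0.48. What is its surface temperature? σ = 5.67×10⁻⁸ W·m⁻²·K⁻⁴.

T ≈ 146 K

Steady state: internal power = radiated power, P = εσA T⁴.
Radiating area A = 4πr² = 45.36 m².
T⁴ = P/(εσA) = 554/(0.48·5.67×10⁻⁸·45.36) = 4.487×10⁸ K⁴.
T = (4.487×10⁸)^(1/4).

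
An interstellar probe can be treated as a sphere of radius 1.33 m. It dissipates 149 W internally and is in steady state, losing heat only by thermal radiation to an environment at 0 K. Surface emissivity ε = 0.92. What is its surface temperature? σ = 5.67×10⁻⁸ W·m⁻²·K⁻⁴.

Steady state: internal power = radiated power, P = εσA T⁴.
Radiating area A = 4πr² = 22.23 m².
T⁴ = P/(εσA) = 149/(0.92·5.67×10⁻⁸·22.23) = 1.285×10⁸ K⁴.
T = (1.285×10⁸)^(1/4).

T ≈ 106 K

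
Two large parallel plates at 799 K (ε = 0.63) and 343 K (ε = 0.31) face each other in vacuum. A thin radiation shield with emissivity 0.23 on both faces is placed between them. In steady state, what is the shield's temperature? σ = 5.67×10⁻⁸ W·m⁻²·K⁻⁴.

In steady state the net flux on the hot side equals that on the cold side.
σ(T₁⁴−T_s⁴)/D₁ = σ(T_s⁴−T₂⁴)/D₂, with D₁ = 1/ε₁+1/ε_s−1 = 4.935, D₂ = 1/ε_s+1/ε₂−1 = 6.574.
Solve for T_s⁴: T_s⁴ = (D₂·T₁⁴ + D₁·T₂⁴)/(D₁+D₂) = 2.387×10¹¹ K⁴.

T_s ≈ 699 K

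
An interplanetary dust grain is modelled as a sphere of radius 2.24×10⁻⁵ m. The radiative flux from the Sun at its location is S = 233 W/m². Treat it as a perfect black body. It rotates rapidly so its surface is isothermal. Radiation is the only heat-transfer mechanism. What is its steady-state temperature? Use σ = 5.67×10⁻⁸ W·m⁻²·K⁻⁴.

At equilibrium, absorbed power = emitted power.
Absorbing cross-section = πr² = 1.576×10⁻⁹ m²; emitting surface = 4πr² = 6.305×10⁻⁹ m² (ratio 4).
S·A_cross = εσ·A_surf·T⁴  ⇒  T⁴ = S/(4σ).
T⁴ = 1.00·233/(4·5.67×10⁻⁸) = 1.027×10⁹ K⁴.
T = (1.027×10⁹)^(1/4).

T ≈ 179 K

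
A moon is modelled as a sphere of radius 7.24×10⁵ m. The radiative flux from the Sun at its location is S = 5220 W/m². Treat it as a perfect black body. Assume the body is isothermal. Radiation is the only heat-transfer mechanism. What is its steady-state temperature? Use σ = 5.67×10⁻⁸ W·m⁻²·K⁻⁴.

At equilibrium, absorbed power = emitted power.
Absorbing cross-section = πr² = 1.647×10¹² m²; emitting surface = 4πr² = 6.587×10¹² m² (ratio 4).
S·A_cross = εσ·A_surf·T⁴  ⇒  T⁴ = S/(4σ).
T⁴ = 1.00·5220/(4·5.67×10⁻⁸) = 2.302×10¹⁰ K⁴.
T = (2.302×10¹⁰)^(1/4).

T ≈ 389 K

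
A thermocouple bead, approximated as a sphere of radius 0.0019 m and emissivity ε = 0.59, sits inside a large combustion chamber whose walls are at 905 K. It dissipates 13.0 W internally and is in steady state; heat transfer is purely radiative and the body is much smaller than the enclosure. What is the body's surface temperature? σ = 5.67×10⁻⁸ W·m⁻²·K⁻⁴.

For a small grey body in a large enclosure, net radiated power = εσA(T⁴ − T_w⁴).
Steady state: P = εσA(T⁴ − T_w⁴) with A = 4πr² = 4.536×10⁻⁵ m².
T⁴ = P/(εσA) + T_w⁴ = 13.0/(0.59·5.67×10⁻⁸·4.536×10⁻⁵) + (905)⁴
    = 8.566×10¹² + 6.708×10¹¹ = 9.237×10¹² K⁴.

T ≈ 1740 K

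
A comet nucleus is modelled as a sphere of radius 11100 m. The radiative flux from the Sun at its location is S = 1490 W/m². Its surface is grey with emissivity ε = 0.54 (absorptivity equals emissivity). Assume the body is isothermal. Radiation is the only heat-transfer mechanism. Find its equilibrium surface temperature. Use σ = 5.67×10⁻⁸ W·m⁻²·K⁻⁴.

T ≈ 285 K

At equilibrium, absorbed power = emitted power.
Absorbing cross-section = πr² = 3.871×10⁸ m²; emitting surface = 4πr² = 1.548×10⁹ m² (ratio 4).
εS·A_cross = εσ·A_surf·T⁴  ⇒  T⁴ = S/(4σ)   (ε cancels).
T⁴ = 1490/(4·5.67×10⁻⁸) = 6.570×10⁹ K⁴.
T = (6.570×10⁹)^(1/4).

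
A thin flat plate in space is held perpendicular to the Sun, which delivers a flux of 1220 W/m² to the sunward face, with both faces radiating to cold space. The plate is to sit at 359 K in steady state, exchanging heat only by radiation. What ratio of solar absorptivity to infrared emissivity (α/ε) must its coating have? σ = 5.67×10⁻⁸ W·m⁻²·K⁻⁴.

Balance: αS·A = εσ·2A·T⁴ ⇒ α/ε = 2σT⁴/S.
α/ε = 2·5.67×10⁻⁸·(359)⁴/1220 = 2·5.67×10⁻⁸·1.661×10¹⁰/1220.

α/ε ≈ 1.54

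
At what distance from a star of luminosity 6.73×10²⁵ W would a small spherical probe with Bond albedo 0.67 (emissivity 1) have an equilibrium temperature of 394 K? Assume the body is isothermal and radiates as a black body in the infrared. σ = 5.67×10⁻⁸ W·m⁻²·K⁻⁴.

d ≈ 1.80×10¹⁰ m

For an isothermal black-emitting sphere, (1−a)S·πr² = σ·4πr²·T⁴ ⇒ S = 4σT⁴/(1−a).
S = 4·5.67×10⁻⁸·(394)⁴/0.330 = 16560 W/m².
Flux falls as S = L/(4πd²), so d = √(L/(4πS)) = √(6.73×10²⁵/(4π·16560)).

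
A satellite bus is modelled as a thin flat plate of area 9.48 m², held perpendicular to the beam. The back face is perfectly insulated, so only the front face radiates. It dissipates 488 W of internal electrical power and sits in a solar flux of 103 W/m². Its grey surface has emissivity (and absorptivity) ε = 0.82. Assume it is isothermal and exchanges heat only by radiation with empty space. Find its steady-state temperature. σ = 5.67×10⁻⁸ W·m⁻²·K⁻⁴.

At steady state, absorbed solar power + internal power = radiated power.
Absorbed: α·S·A_cross = 0.82·103·9.480 = 800.7 W (cross-section A).
Total input = 800.7 + 488 = 1289 W.
Radiated: εσ·A_surf·T⁴ with A_surf = A = 9.480 m².
T⁴ = 1289/(0.82·5.67×10⁻⁸·9.480) = 2.924×10⁹ K⁴.

T ≈ 233 K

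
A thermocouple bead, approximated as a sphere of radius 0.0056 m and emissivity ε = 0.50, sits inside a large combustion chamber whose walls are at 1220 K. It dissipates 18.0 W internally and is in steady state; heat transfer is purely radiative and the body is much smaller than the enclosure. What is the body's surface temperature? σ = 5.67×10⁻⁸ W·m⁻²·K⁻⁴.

T ≈ 1400 K

For a small grey body in a large enclosure, net radiated power = εσA(T⁴ − T_w⁴).
Steady state: P = εσA(T⁴ − T_w⁴) with A = 4πr² = 3.941×10⁻⁴ m².
T⁴ = P/(εσA) + T_w⁴ = 18.0/(0.50·5.67×10⁻⁸·3.941×10⁻⁴) + (1220)⁴
    = 1.611×10¹² + 2.215×10¹² = 3.826×10¹² K⁴.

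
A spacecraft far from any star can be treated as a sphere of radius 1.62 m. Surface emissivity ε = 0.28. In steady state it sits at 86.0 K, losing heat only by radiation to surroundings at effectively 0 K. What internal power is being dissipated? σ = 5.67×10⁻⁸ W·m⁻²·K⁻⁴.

P ≈ 28.6 W

Steady state: P = εσA T⁴.
A = 4πr² = 32.98 m²; T⁴ = (86.0)⁴ = 5.470×10⁷ K⁴.
P = 0.28 × 5.67×10⁻⁸ × 32.98 × 5.470×10⁷.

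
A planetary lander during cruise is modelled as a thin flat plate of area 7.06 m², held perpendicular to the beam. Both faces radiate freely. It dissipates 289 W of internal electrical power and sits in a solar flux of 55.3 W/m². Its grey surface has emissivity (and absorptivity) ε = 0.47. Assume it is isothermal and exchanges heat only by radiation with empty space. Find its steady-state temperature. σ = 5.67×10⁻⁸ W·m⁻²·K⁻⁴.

At steady state, absorbed solar power + internal power = radiated power.
Absorbed: α·S·A_cross = 0.47·55.3·7.060 = 183.5 W (cross-section A).
Total input = 183.5 + 289 = 472.5 W.
Radiated: εσ·A_surf·T⁴ with A_surf = 2A = 14.12 m².
T⁴ = 472.5/(0.47·5.67×10⁻⁸·14.12) = 1.256×10⁹ K⁴.

T ≈ 188 K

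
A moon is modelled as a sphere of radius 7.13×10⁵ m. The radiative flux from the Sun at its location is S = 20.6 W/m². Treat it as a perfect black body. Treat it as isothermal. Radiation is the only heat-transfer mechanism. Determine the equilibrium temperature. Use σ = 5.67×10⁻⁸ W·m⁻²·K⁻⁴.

T ≈ 97.6 K

At equilibrium, absorbed power = emitted power.
Absorbing cross-section = πr² = 1.597×10¹² m²; emitting surface = 4πr² = 6.388×10¹² m² (ratio 4).
S·A_cross = εσ·A_surf·T⁴  ⇒  T⁴ = S/(4σ).
T⁴ = 1.00·20.6/(4·5.67×10⁻⁸) = 9.083×10⁷ K⁴.
T = (9.083×10⁷)^(1/4).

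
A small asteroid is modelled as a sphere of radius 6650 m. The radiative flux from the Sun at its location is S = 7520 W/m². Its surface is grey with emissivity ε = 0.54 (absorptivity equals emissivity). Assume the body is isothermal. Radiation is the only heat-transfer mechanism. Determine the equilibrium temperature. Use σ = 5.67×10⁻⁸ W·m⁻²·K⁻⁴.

At equilibrium, absorbed power = emitted power.
Absorbing cross-section = πr² = 1.389×10⁸ m²; emitting surface = 4πr² = 5.557×10⁸ m² (ratio 4).
εS·A_cross = εσ·A_surf·T⁴  ⇒  T⁴ = S/(4σ)   (ε cancels).
T⁴ = 7520/(4·5.67×10⁻⁸) = 3.316×10¹⁰ K⁴.
T = (3.316×10¹⁰)^(1/4).

T ≈ 427 K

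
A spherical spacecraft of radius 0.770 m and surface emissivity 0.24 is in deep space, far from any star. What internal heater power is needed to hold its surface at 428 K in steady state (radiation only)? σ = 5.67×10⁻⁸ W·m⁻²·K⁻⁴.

P = εσ·4πr²·T⁴.
4πr² = 7.451 m²; T⁴ = 3.356×10¹⁰ K⁴.
P = 0.24·5.67×10⁻⁸·7.451·3.356×10¹⁰.

P ≈ 3400 W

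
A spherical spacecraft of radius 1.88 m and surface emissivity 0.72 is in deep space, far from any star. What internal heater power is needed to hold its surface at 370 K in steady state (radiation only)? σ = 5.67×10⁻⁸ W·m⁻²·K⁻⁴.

P = εσ·4πr²·T⁴.
4πr² = 44.41 m²; T⁴ = 1.874×10¹⁰ K⁴.
P = 0.72·5.67×10⁻⁸·44.41·1.874×10¹⁰.

P ≈ 34000 W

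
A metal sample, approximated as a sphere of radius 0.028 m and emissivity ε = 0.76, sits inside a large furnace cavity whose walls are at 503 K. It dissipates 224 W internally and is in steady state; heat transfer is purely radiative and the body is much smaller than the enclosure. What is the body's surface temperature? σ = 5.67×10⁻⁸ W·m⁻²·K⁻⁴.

For a small grey body in a large enclosure, net radiated power = εσA(T⁴ − T_w⁴).
Steady state: P = εσA(T⁴ − T_w⁴) with A = 4πr² = 0.009852 m².
T⁴ = P/(εσA) + T_w⁴ = 224/(0.76·5.67×10⁻⁸·0.009852) + (503)⁴
    = 5.276×10¹¹ + 6.401×10¹⁰ = 5.916×10¹¹ K⁴.

T ≈ 877 K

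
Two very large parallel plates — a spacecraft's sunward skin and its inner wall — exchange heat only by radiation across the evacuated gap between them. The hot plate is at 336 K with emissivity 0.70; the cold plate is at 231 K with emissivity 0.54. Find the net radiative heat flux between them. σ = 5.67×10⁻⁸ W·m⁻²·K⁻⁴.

For two infinite grey parallel plates, q = σ(T₁⁴ − T₂⁴)/(1/ε₁ + 1/ε₂ − 1).
T₁⁴ − T₂⁴ = 1.275×10¹⁰ − 2.847×10⁹ = 9.898×10⁹ K⁴.
1/ε₁ + 1/ε₂ − 1 = 1.429 + 1.852 − 1 = 2.280.
q = 5.67×10⁻⁸ × 9.898×10⁹ / 2.280.

q ≈ 246 W/m²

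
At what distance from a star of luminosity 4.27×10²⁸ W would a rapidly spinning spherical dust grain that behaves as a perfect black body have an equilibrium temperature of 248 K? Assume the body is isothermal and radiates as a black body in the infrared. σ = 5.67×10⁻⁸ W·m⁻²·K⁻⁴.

d ≈ 1.99×10¹² m

For an isothermal black-emitting sphere, (1−a)S·πr² = σ·4πr²·T⁴ ⇒ S = 4σT⁴/(1−a).
S = 4·5.67×10⁻⁸·(248)⁴/1.00 = 857.9 W/m².
Flux falls as S = L/(4πd²), so d = √(L/(4πS)) = √(4.27×10²⁸/(4π·857.9)).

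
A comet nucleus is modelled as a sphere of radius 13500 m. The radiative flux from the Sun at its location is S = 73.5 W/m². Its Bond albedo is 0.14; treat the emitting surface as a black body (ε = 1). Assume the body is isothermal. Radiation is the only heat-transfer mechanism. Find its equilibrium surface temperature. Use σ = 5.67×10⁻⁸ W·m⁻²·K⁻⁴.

At equilibrium, absorbed power = emitted power.
Absorbing cross-section = πr² = 5.726×10⁸ m²; emitting surface = 4πr² = 2.290×10⁹ m² (ratio 4).
(1−a)S·A_cross = εσ·A_surf·T⁴  ⇒  T⁴ = (1−a)S/(4σ).
T⁴ = 0.860·73.5/(4·5.67×10⁻⁸) = 2.787×10⁸ K⁴.
T = (2.787×10⁸)^(1/4).

T ≈ 129 K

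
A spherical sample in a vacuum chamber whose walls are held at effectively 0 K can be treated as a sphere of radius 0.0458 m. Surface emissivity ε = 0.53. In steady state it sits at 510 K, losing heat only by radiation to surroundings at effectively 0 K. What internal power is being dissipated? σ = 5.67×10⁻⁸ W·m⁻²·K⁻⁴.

P ≈ 53.6 W

Steady state: P = εσA T⁴.
A = 4πr² = 0.02636 m²; T⁴ = (510)⁴ = 6.765×10¹⁰ K⁴.
P = 0.53 × 5.67×10⁻⁸ × 0.02636 × 6.765×10¹⁰.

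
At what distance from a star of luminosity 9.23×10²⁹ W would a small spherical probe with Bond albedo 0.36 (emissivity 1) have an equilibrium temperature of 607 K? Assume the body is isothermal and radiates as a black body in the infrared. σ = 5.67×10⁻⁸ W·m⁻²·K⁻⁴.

For an isothermal black-emitting sphere, (1−a)S·πr² = σ·4πr²·T⁴ ⇒ S = 4σT⁴/(1−a).
S = 4·5.67×10⁻⁸·(607)⁴/0.640 = 48110 W/m².
Flux falls as S = L/(4πd²), so d = √(L/(4πS)) = √(9.23×10²⁹/(4π·48110)).

d ≈ 1.24×10¹² m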